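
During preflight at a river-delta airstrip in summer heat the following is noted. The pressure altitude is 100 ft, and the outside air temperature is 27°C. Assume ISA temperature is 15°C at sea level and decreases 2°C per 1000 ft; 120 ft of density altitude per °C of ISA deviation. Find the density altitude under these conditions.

ISA temperature at 100 ft = 15 − 2 × (100/1000) = 14.8°C.
ISA deviation = 27 − 14.8 = +12.2°C.
Density altitude = 100 + 120 × (12.2) = 100 + (+1464) = 1564 ft.

1564 ft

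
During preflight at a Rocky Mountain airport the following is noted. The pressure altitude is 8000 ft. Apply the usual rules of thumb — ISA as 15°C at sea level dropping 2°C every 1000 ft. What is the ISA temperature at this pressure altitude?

-1°C

ISA temperature = 15 − 2 × (8000/1000) = 15 − 16 = -1°C.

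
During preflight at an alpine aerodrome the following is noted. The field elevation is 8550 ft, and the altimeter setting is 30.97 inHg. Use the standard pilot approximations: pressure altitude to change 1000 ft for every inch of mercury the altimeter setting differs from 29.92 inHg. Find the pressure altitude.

7500 ft

Pressure correction = (29.92 − 30.97) × 1000 = -1050 ft.
Pressure altitude = 8550 + (-1050) = 7500 ft.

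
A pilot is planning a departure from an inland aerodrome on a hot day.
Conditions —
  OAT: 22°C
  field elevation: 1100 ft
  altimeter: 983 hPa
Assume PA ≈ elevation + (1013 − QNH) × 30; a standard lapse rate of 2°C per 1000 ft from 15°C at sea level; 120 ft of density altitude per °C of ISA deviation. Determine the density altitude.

Pressure altitude = 1100 + (1013 − 983) × 30 = 1100 + (+900) = 2000 ft.
ISA temperature at 2000 ft = 15 − 2 × (2000/1000) = 11°C.
ISA deviation = 22 − 11 = +11°C.
Density altitude = 2000 + 120 × (11) = 3320 ft.

3320 ft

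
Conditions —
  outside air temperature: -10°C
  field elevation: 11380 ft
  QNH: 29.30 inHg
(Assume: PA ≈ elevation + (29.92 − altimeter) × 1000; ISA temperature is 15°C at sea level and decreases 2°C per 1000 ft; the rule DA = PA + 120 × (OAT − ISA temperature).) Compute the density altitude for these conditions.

Pressure altitude = 11380 + (29.92 − 29.30) × 1000 = 11380 + (+620) = 12000 ft.
ISA temperature at 12000 ft = 15 − 2 × (12000/1000) = -9°C.
ISA deviation = -10 − (-9) = -1°C.
Density altitude = 12000 + 120 × (-1) = 11880 ft.

11880 ft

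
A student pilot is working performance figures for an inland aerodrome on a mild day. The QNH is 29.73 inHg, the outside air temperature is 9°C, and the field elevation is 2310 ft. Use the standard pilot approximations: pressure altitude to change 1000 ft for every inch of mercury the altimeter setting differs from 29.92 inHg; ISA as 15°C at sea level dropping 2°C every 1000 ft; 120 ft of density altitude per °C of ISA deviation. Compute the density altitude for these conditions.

Pressure altitude = 2310 + (29.92 − 29.73) × 1000 = 2310 + (+190) = 2500 ft.
ISA temperature at 2500 ft = 15 − 2 × (2500/1000) = 10°C.
ISA deviation = 9 − 10 = -1°C.
Density altitude = 2500 + 120 × (-1) = 2380 ft.

2380 ft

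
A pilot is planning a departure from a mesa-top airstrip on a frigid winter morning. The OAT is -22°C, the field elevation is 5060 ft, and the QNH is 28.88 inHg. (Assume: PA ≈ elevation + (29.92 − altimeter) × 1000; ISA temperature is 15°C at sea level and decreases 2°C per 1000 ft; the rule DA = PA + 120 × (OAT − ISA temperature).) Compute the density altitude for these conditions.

Pressure altitude = 5060 + (29.92 − 28.88) × 1000 = 5060 + (+1040) = 6100 ft.
ISA temperature at 6100 ft = 15 − 2 × (6100/1000) = 2.8°C.
ISA deviation = -22 − 2.8 = -24.8°C.
Density altitude = 6100 + 120 × (-24.8) = 3124 ft.

3124 ft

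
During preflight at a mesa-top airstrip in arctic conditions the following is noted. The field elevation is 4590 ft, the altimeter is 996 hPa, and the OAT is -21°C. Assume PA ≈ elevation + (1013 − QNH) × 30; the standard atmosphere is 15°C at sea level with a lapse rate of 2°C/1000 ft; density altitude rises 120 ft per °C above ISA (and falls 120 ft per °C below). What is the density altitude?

Pressure altitude = 4590 + (1013 − 996) × 30 = 4590 + (+510) = 5100 ft.
ISA temperature at 5100 ft = 15 − 2 × (5100/1000) = 4.8°C.
ISA deviation = -21 − 4.8 = -25.8°C.
Density altitude = 5100 + 120 × (-25.8) = 2004 ft.

2004 ft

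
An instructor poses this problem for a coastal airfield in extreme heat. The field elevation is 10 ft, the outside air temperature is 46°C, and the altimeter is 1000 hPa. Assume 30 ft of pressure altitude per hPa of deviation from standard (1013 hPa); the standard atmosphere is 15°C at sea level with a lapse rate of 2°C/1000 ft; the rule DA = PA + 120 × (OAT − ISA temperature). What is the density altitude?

4216 ft

Pressure altitude = 10 + (1013 − 1000) × 30 = 10 + (+390) = 400 ft.
ISA temperature at 400 ft = 15 − 2 × (400/1000) = 14.2°C.
ISA deviation = 46 − 14.2 = +31.8°C.
Density altitude = 400 + 120 × (31.8) = 4216 ft.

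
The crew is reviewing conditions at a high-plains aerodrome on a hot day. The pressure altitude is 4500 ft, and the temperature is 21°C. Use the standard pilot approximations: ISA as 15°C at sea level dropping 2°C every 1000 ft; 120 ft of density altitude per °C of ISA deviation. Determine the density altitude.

6300 ft

ISA temperature at 4500 ft = 15 − 2 × (4500/1000) = 6°C.
ISA deviation = 21 − 6 = +15°C.
Density altitude = 4500 + 120 × (15) = 4500 + (+1800) = 6300 ft.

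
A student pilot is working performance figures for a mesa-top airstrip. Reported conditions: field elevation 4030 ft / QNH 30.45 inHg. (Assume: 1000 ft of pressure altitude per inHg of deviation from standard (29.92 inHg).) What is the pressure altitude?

Pressure correction = (29.92 − 30.45) × 1000 = -530 ft.
Pressure altitude = 4030 + (-530) = 3500 ft.

3500 ft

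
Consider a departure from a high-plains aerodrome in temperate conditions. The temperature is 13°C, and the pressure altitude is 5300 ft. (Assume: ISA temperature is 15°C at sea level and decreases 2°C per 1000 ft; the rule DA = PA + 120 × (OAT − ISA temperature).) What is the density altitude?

ISA temperature at 5300 ft = 15 − 2 × (5300/1000) = 4.4°C.
ISA deviation = 13 − 4.4 = +8.6°C.
Density altitude = 5300 + 120 × (8.6) = 5300 + (+1032) = 6332 ft.

6332 ft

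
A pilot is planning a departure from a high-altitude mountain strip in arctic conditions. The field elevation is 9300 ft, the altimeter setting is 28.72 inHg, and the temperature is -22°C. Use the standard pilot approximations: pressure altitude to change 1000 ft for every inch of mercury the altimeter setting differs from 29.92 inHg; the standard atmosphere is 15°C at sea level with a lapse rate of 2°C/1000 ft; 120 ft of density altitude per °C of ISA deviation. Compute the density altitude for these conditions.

Pressure altitude = 9300 + (29.92 − 28.72) × 1000 = 9300 + (+1200) = 10500 ft.
ISA temperature at 10500 ft = 15 − 2 × (10500/1000) = -6°C.
ISA deviation = -22 − (-6) = -16°C.
Density altitude = 10500 + 120 × (-16) = 8580 ft.

8580 ft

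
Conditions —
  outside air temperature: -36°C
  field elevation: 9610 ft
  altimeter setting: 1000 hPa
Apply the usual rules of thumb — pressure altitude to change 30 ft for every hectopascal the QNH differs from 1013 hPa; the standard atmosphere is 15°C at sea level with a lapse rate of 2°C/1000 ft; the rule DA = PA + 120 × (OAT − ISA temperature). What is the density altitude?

6280 ft

Pressure altitude = 9610 + (1013 − 1000) × 30 = 9610 + (+390) = 10000 ft.
ISA temperature at 10000 ft = 15 − 2 × (10000/1000) = -5°C.
ISA deviation = -36 − (-5) = -31°C.
Density altitude = 10000 + 120 × (-31) = 6280 ft.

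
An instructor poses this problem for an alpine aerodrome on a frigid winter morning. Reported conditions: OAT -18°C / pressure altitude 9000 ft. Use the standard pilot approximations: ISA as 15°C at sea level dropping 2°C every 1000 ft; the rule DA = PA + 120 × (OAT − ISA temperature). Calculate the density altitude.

7200 ft

ISA temperature at 9000 ft = 15 − 2 × (9000/1000) = -3°C.
ISA deviation = -18 − (-3) = -15°C.
Density altitude = 9000 + 120 × (-15) = 9000 + (-1800) = 7200 ft.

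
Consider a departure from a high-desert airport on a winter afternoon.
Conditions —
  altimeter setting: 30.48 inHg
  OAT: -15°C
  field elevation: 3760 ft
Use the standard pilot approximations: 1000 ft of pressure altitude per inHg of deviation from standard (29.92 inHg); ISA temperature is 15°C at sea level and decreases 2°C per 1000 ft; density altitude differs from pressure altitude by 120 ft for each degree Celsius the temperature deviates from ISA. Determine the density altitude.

Pressure altitude = 3760 + (29.92 − 30.48) × 1000 = 3760 + (-560) = 3200 ft.
ISA temperature at 3200 ft = 15 − 2 × (3200/1000) = 8.6°C.
ISA deviation = -15 − 8.6 = -23.6°C.
Density altitude = 3200 + 120 × (-23.6) = 368 ft.

368 ft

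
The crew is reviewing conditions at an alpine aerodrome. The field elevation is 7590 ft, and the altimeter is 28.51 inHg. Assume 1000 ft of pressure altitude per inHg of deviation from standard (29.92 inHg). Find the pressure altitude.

Pressure correction = (29.92 − 28.51) × 1000 = +1410 ft.
Pressure altitude = 7590 + (+1410) = 9000 ft.

9000 ft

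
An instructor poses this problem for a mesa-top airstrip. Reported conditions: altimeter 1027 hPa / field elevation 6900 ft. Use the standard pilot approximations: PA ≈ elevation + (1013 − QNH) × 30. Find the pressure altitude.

6480 ft

Pressure correction = (1013 − 1027) × 30 = -420 ft.
Pressure altitude = 6900 + (-420) = 6480 ft.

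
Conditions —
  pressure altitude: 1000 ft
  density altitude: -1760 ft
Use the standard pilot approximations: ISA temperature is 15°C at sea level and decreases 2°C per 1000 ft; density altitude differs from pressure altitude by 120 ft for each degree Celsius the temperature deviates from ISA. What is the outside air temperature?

-10°C

Density altitude − pressure altitude = -1760 − 1000 = -2760 ft.
At 120 ft/°C that is an ISA deviation of -2760/120 = -23°C.
ISA temperature at 1000 ft = 15 − 2 × (1000/1000) = 13°C.
OAT = ISA + deviation = 13 + (-23) = -10°C.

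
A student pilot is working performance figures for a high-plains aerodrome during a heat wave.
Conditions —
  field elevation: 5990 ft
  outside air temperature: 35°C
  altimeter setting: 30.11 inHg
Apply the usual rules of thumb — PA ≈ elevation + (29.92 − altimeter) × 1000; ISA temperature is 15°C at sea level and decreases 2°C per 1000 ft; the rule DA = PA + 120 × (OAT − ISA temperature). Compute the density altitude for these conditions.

Pressure altitude = 5990 + (29.92 − 30.11) × 1000 = 5990 + (-190) = 5800 ft.
ISA temperature at 5800 ft = 15 − 2 × (5800/1000) = 3.4°C.
ISA deviation = 35 − 3.4 = +31.6°C.
Density altitude = 5800 + 120 × (31.6) = 9592 ft.

9592 ft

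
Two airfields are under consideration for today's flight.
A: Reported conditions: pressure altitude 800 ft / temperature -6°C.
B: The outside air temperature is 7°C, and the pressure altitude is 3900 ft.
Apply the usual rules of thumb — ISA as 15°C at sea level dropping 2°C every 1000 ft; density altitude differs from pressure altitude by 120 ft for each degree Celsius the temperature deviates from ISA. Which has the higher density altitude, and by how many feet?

B by 5404 ft

A: ISA temp = 13.4°C, deviation -19.4°C, DA = 800 + 120 × (-19.4) = -1528 ft.
B: ISA temp = 7.2°C, deviation -0.2°C, DA = 3900 + 120 × (-0.2) = 3876 ft.
B is higher by 3876 − (-1528) = 5404 ft.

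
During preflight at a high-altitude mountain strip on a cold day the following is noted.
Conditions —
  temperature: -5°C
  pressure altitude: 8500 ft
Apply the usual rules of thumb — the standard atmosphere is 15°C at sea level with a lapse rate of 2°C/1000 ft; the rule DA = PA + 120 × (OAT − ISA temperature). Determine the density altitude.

8140 ft

ISA temperature at 8500 ft = 15 − 2 × (8500/1000) = -2°C.
ISA deviation = -5 − (-2) = -3°C.
Density altitude = 8500 + 120 × (-3) = 8500 + (-360) = 8140 ft.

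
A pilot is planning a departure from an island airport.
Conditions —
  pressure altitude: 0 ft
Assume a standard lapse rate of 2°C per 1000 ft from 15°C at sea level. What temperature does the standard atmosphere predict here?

ISA temperature = 15 − 2 × (0/1000) = 15 − 0 = 15°C.

15°C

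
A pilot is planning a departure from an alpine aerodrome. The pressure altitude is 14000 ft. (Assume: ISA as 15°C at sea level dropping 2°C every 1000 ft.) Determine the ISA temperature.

-13°C

ISA temperature = 15 − 2 × (14000/1000) = 15 − 28 = -13°C.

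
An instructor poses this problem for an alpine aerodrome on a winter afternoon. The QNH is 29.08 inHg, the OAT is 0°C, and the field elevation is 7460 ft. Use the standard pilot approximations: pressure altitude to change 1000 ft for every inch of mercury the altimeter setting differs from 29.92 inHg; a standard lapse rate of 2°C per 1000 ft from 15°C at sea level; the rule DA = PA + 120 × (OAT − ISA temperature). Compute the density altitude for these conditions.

8492 ft

Pressure altitude = 7460 + (29.92 − 29.08) × 1000 = 7460 + (+840) = 8300 ft.
ISA temperature at 8300 ft = 15 − 2 × (8300/1000) = -1.6°C.
ISA deviation = 0 − (-1.6) = +1.6°C.
Density altitude = 8300 + 120 × (1.6) = 8492 ft.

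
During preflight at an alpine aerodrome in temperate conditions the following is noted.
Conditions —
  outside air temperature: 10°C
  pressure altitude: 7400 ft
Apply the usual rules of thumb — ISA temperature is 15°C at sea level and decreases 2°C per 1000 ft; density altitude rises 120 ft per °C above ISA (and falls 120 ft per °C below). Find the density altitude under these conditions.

ISA temperature at 7400 ft = 15 − 2 × (7400/1000) = 0.2°C.
ISA deviation = 10 − 0.2 = +9.8°C.
Density altitude = 7400 + 120 × (9.8) = 7400 + (+1176) = 8576 ft.

8576 ft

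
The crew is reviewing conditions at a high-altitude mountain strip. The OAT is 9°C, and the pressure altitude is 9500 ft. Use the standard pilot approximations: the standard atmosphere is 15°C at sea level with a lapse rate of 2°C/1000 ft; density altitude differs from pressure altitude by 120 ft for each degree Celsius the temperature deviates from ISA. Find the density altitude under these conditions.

ISA temperature at 9500 ft = 15 − 2 × (9500/1000) = -4°C.
ISA deviation = 9 − (-4) = +13°C.
Density altitude = 9500 + 120 × (13) = 9500 + (+1560) = 11060 ft.

11060 ft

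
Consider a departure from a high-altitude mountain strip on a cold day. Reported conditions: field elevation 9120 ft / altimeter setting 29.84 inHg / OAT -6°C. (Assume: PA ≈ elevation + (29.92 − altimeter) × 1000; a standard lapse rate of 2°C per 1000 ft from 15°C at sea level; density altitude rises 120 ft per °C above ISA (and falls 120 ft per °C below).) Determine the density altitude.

Pressure altitude = 9120 + (29.92 − 29.84) × 1000 = 9120 + (+80) = 9200 ft.
ISA temperature at 9200 ft = 15 − 2 × (9200/1000) = -3.4°C.
ISA deviation = -6 − (-3.4) = -2.6°C.
Density altitude = 9200 + 120 × (-2.6) = 8888 ft.

8888 ft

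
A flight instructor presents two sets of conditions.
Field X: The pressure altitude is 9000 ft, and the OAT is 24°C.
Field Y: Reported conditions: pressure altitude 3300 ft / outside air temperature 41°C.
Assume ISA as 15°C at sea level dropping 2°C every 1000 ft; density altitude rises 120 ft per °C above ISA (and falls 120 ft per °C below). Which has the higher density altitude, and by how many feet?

Field X by 5028 ft

Field X: ISA temp = -3°C, deviation +27°C, DA = 9000 + 120 × 27 = 12240 ft.
Field Y: ISA temp = 8.4°C, deviation +32.6°C, DA = 3300 + 120 × 32.6 = 7212 ft.
Field X is higher by 12240 − 7212 = 5028 ft.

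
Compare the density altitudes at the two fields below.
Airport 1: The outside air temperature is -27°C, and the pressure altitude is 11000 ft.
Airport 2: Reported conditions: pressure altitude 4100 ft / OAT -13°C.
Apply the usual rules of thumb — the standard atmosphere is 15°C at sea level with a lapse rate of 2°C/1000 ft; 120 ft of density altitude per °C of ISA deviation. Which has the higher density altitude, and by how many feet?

Airport 1 by 6876 ft

Airport 1: ISA temp = -7°C, deviation -20°C, DA = 11000 + 120 × (-20) = 8600 ft.
Airport 2: ISA temp = 6.8°C, deviation -19.8°C, DA = 4100 + 120 × (-19.8) = 1724 ft.
Airport 1 is higher by 8600 − 1724 = 6876 ft.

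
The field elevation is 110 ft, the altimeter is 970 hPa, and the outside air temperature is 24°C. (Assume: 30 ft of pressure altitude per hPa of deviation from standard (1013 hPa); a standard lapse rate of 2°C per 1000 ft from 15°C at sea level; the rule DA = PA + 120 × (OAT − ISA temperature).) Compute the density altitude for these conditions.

2816 ft

Pressure altitude = 110 + (1013 − 970) × 30 = 110 + (+1290) = 1400 ft.
ISA temperature at 1400 ft = 15 − 2 × (1400/1000) = 12.2°C.
ISA deviation = 24 − 12.2 = +11.8°C.
Density altitude = 1400 + 120 × (11.8) = 2816 ft.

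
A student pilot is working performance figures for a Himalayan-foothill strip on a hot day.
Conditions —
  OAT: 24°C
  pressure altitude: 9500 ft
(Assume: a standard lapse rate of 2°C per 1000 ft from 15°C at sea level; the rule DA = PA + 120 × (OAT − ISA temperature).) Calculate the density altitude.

12860 ft

ISA temperature at 9500 ft = 15 − 2 × (9500/1000) = -4°C.
ISA deviation = 24 − (-4) = +28°C.
Density altitude = 9500 + 120 × (28) = 9500 + (+3360) = 12860 ft.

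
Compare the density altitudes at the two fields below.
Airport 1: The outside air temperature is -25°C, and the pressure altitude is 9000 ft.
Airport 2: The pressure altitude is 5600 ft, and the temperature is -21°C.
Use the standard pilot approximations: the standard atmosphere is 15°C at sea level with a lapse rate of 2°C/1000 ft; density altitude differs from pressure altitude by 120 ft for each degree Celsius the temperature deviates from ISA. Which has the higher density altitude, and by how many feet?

Airport 1 by 3736 ft

Airport 1: ISA temp = -3°C, deviation -22°C, DA = 9000 + 120 × (-22) = 6360 ft.
Airport 2: ISA temp = 3.8°C, deviation -24.8°C, DA = 5600 + 120 × (-24.8) = 2624 ft.
Airport 1 is higher by 6360 − 2624 = 3736 ft.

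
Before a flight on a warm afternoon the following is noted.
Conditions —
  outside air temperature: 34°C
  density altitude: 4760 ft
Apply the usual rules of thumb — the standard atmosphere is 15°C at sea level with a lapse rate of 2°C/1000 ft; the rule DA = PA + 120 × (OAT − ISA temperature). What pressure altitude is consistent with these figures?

DA = PA + 120 × (OAT − (15 − 2·PA/1000)) = PA + 120·OAT − 1800 + 0.24·PA = 1.24·PA + 120·OAT − 1800.
So 1.24·PA = 4760 − 120 × 34 + 1800 = 2480.
PA = 2480 / 1.24 = 2000 ft.

2000 ft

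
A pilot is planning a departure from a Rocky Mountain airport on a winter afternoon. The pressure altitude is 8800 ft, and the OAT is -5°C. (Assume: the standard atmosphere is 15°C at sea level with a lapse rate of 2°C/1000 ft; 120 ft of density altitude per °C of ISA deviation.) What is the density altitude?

ISA temperature at 8800 ft = 15 − 2 × (8800/1000) = -2.6°C.
ISA deviation = -5 − (-2.6) = -2.4°C.
Density altitude = 8800 + 120 × (-2.4) = 8800 + (-288) = 8512 ft.

8512 ft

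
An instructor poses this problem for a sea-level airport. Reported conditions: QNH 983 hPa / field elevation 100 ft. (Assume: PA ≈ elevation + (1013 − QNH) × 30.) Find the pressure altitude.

1000 ft

Pressure correction = (1013 − 983) × 30 = +900 ft.
Pressure altitude = 100 + (+900) = 1000 ft.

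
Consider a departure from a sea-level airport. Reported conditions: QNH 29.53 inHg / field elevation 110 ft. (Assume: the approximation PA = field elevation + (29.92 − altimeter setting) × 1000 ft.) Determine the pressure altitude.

500 ft

Pressure correction = (29.92 − 29.53) × 1000 = +390 ft.
Pressure altitude = 110 + (+390) = 500 ft.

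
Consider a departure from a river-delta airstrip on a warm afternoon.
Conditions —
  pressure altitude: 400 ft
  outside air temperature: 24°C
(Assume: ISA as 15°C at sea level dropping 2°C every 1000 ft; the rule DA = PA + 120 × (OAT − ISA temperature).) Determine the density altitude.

ISA temperature at 400 ft = 15 − 2 × (400/1000) = 14.2°C.
ISA deviation = 24 − 14.2 = +9.8°C.
Density altitude = 400 + 120 × (9.8) = 400 + (+1176) = 1576 ft.

1576 ft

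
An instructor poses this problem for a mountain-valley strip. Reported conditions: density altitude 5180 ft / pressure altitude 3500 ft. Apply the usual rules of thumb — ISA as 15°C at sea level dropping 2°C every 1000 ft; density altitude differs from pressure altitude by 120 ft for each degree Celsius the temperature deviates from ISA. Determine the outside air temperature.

22°C

Density altitude − pressure altitude = 5180 − 3500 = +1680 ft.
At 120 ft/°C that is an ISA deviation of 1680/120 = +14°C.
ISA temperature at 3500 ft = 15 − 2 × (3500/1000) = 8°C.
OAT = ISA + deviation = 8 + (+14) = 22°C.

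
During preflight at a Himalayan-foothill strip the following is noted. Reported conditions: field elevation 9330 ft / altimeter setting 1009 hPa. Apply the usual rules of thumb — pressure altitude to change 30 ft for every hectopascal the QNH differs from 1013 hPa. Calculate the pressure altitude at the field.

Pressure correction = (1013 − 1009) × 30 = +120 ft.
Pressure altitude = 9330 + (+120) = 9450 ft.

9450 ft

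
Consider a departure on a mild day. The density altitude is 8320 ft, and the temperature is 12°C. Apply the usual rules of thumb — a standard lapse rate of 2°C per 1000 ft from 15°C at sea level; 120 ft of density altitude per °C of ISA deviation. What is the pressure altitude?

7000 ft

DA = PA + 120 × (OAT − (15 − 2·PA/1000)) = PA + 120·OAT − 1800 + 0.24·PA = 1.24·PA + 120·OAT − 1800.
So 1.24·PA = 8320 − 120 × 12 + 1800 = 8680.
PA = 8680 / 1.24 = 7000 ft.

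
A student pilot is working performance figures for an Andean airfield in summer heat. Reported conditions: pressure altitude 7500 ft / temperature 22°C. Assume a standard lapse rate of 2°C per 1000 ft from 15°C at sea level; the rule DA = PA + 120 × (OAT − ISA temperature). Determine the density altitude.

ISA temperature at 7500 ft = 15 − 2 × (7500/1000) = 0°C.
ISA deviation = 22 − 0 = +22°C.
Density altitude = 7500 + 120 × (22) = 7500 + (+2640) = 10140 ft.

10140 ft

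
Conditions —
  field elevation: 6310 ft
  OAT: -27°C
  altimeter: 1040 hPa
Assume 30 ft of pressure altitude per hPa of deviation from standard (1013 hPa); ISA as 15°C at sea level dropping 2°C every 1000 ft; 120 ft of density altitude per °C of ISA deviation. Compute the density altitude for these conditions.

1780 ft

Pressure altitude = 6310 + (1013 − 1040) × 30 = 6310 + (-810) = 5500 ft.
ISA temperature at 5500 ft = 15 − 2 × (5500/1000) = 4°C.
ISA deviation = -27 − 4 = -31°C.
Density altitude = 5500 + 120 × (-31) = 1780 ft.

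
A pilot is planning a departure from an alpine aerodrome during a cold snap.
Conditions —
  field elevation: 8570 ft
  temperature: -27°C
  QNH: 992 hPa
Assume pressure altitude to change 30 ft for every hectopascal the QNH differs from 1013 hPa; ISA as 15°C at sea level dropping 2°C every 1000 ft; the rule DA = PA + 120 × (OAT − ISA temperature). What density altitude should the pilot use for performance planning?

Pressure altitude = 8570 + (1013 − 992) × 30 = 8570 + (+630) = 9200 ft.
ISA temperature at 9200 ft = 15 − 2 × (9200/1000) = -3.4°C.
ISA deviation = -27 − (-3.4) = -23.6°C.
Density altitude = 9200 + 120 × (-23.6) = 6368 ft.

6368 ft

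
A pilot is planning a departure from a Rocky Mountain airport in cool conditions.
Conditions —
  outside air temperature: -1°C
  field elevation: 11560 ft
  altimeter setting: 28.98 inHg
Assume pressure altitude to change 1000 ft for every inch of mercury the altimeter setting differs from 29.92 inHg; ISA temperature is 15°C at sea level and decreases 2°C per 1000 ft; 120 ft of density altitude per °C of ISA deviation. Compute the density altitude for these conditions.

13580 ft

Pressure altitude = 11560 + (29.92 − 28.98) × 1000 = 11560 + (+940) = 12500 ft.
ISA temperature at 12500 ft = 15 − 2 × (12500/1000) = -10°C.
ISA deviation = -1 − (-10) = +9°C.
Density altitude = 12500 + 120 × (9) = 13580 ft.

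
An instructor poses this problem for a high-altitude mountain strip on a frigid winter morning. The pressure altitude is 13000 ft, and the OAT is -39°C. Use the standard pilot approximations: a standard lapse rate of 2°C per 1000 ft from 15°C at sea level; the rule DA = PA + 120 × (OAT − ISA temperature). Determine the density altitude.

ISA temperature at 13000 ft = 15 − 2 × (13000/1000) = -11°C.
ISA deviation = -39 − (-11) = -28°C.
Density altitude = 13000 + 120 × (-28) = 13000 + (-3360) = 9640 ft.

9640 ft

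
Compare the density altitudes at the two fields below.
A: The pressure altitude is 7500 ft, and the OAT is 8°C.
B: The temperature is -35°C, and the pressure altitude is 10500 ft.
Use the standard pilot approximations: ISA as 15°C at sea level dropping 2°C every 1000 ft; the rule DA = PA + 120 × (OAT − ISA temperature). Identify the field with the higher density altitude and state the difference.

A: ISA temp = 0°C, deviation +8°C, DA = 7500 + 120 × 8 = 8460 ft.
B: ISA temp = -6°C, deviation -29°C, DA = 10500 + 120 × (-29) = 7020 ft.
A is higher by 8460 − 7020 = 1440 ft.

A by 1440 ft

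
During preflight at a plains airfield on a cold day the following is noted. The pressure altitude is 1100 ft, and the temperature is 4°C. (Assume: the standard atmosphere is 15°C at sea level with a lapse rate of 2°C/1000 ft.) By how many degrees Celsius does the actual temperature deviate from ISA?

ISA temperature at 1100 ft = 15 − 2 × (1100/1000) = 12.8°C.
Deviation = OAT − ISA = 4 − 12.8 = -8.8°C.

ISA-8.8°C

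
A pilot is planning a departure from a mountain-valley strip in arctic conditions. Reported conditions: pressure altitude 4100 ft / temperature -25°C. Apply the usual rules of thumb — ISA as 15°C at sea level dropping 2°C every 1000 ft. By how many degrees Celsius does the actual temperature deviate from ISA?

ISA temperature at 4100 ft = 15 − 2 × (4100/1000) = 6.8°C.
Deviation = OAT − ISA = -25 − 6.8 = -31.8°C.

ISA-31.8°C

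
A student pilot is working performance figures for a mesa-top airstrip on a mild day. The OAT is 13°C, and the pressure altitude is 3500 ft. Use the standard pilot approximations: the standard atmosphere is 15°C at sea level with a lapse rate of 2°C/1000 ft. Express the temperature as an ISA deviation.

ISA temperature at 3500 ft = 15 − 2 × (3500/1000) = 8°C.
Deviation = OAT − ISA = 13 − 8 = +5°C.

ISA+5°C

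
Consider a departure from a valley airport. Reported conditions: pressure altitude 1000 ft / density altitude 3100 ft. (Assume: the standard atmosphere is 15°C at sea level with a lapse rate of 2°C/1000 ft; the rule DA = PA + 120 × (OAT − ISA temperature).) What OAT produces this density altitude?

30.5°C

Density altitude − pressure altitude = 3100 − 1000 = +2100 ft.
At 120 ft/°C that is an ISA deviation of 2100/120 = +17.5°C.
ISA temperature at 1000 ft = 15 − 2 × (1000/1000) = 13°C.
OAT = ISA + deviation = 13 + (+17.5) = 30.5°C.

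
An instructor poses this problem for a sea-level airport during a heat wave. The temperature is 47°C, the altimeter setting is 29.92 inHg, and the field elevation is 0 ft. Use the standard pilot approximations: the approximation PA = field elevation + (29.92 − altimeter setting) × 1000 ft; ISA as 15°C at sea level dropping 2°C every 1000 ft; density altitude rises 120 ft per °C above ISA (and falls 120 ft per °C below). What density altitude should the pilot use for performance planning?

3840 ft

Pressure altitude = 0 + (29.92 − 29.92) × 1000 = 0 + (0) = 0 ft.
ISA temperature at 0 ft = 15 − 2 × (0/1000) = 15°C.
ISA deviation = 47 − 15 = +32°C.
Density altitude = 0 + 120 × (32) = 3840 ft.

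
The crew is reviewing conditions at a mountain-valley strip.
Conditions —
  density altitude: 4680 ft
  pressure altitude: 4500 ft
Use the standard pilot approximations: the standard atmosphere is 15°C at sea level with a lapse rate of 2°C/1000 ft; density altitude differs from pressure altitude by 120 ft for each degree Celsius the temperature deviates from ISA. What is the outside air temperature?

Density altitude − pressure altitude = 4680 − 4500 = +180 ft.
At 120 ft/°C that is an ISA deviation of 180/120 = +1.5°C.
ISA temperature at 4500 ft = 15 − 2 × (4500/1000) = 6°C.
OAT = ISA + deviation = 6 + (+1.5) = 7.5°C.

7.5°C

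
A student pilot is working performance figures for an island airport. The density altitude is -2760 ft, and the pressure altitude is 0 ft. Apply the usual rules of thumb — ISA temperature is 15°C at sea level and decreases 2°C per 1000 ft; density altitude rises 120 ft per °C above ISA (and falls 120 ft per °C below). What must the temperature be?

-8°C

Density altitude − pressure altitude = -2760 − 0 = -2760 ft.
At 120 ft/°C that is an ISA deviation of -2760/120 = -23°C.
ISA temperature at 0 ft = 15 − 2 × (0/1000) = 15°C.
OAT = ISA + deviation = 15 + (-23) = -8°C.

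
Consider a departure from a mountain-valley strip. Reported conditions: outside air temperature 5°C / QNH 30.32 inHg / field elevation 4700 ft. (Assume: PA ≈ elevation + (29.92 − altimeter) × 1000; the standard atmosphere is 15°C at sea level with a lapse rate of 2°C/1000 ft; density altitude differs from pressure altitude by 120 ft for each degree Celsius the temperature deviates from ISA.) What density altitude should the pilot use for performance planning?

Pressure altitude = 4700 + (29.92 − 30.32) × 1000 = 4700 + (-400) = 4300 ft.
ISA temperature at 4300 ft = 15 − 2 × (4300/1000) = 6.4°C.
ISA deviation = 5 − 6.4 = -1.4°C.
Density altitude = 4300 + 120 × (-1.4) = 4132 ft.

4132 ft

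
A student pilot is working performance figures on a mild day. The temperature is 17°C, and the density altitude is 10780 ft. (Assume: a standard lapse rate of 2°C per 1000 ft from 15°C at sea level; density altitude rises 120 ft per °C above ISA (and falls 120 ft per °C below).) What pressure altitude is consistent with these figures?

8500 ft

DA = PA + 120 × (OAT − (15 − 2·PA/1000)) = PA + 120·OAT − 1800 + 0.24·PA = 1.24·PA + 120·OAT − 1800.
So 1.24·PA = 10780 − 120 × 17 + 1800 = 10540.
PA = 10540 / 1.24 = 8500 ft.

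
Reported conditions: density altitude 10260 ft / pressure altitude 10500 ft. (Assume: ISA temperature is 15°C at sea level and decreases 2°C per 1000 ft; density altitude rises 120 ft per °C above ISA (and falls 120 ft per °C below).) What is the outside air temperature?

Density altitude − pressure altitude = 10260 − 10500 = -240 ft.
At 120 ft/°C that is an ISA deviation of -240/120 = -2°C.
ISA temperature at 10500 ft = 15 − 2 × (10500/1000) = -6°C.
OAT = ISA + deviation = -6 + (-2) = -8°C.

-8°C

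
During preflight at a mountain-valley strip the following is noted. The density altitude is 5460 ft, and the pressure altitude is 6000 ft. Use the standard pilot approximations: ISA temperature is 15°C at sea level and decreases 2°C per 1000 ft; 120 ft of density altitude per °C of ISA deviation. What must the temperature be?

Density altitude − pressure altitude = 5460 − 6000 = -540 ft.
At 120 ft/°C that is an ISA deviation of -540/120 = -4.5°C.
ISA temperature at 6000 ft = 15 − 2 × (6000/1000) = 3°C.
OAT = ISA + deviation = 3 + (-4.5) = -1.5°C.

-1.5°C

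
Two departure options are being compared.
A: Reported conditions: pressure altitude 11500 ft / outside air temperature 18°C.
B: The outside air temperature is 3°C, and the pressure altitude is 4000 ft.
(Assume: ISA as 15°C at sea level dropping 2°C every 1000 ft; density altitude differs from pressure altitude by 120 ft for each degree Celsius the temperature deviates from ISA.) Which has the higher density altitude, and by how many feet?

A by 11100 ft

A: ISA temp = -8°C, deviation +26°C, DA = 11500 + 120 × 26 = 14620 ft.
B: ISA temp = 7°C, deviation -4°C, DA = 4000 + 120 × (-4) = 3520 ft.
A is higher by 14620 − 3520 = 11100 ft.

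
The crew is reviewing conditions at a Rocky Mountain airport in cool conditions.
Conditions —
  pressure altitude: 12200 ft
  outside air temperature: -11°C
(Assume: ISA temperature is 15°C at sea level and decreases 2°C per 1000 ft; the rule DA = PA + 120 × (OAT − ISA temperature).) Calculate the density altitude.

ISA temperature at 12200 ft = 15 − 2 × (12200/1000) = -9.4°C.
ISA deviation = -11 − (-9.4) = -1.6°C.
Density altitude = 12200 + 120 × (-1.6) = 12200 + (-192) = 12008 ft.

12008 ft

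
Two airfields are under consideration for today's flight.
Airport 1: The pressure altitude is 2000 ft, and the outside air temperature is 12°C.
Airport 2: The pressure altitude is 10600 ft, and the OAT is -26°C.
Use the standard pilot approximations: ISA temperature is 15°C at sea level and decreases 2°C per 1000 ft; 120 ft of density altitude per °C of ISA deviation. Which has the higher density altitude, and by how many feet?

Airport 2 by 6104 ft

Airport 1: ISA temp = 11°C, deviation +1°C, DA = 2000 + 120 × 1 = 2120 ft.
Airport 2: ISA temp = -6.2°C, deviation -19.8°C, DA = 10600 + 120 × (-19.8) = 8224 ft.
Airport 2 is higher by 8224 − 2120 = 6104 ft.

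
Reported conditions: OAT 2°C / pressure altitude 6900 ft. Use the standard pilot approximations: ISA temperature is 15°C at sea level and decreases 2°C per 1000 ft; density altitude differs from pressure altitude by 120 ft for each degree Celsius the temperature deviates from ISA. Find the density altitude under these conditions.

ISA temperature at 6900 ft = 15 − 2 × (6900/1000) = 1.2°C.
ISA deviation = 2 − 1.2 = +0.8°C.
Density altitude = 6900 + 120 × (0.8) = 6900 + (+96) = 6996 ft.

6996 ft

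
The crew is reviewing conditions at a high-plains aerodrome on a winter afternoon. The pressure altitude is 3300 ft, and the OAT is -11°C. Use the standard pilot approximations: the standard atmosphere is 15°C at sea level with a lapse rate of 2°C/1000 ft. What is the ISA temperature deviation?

ISA-19.4°C

ISA temperature at 3300 ft = 15 − 2 × (3300/1000) = 8.4°C.
Deviation = OAT − ISA = -11 − 8.4 = -19.4°C.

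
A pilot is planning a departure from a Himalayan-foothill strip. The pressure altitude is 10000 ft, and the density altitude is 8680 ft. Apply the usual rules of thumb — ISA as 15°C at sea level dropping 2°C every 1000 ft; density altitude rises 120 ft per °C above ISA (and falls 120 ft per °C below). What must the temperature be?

-16°C

Density altitude − pressure altitude = 8680 − 10000 = -1320 ft.
At 120 ft/°C that is an ISA deviation of -1320/120 = -11°C.
ISA temperature at 10000 ft = 15 − 2 × (10000/1000) = -5°C.
OAT = ISA + deviation = -5 + (-11) = -16°C.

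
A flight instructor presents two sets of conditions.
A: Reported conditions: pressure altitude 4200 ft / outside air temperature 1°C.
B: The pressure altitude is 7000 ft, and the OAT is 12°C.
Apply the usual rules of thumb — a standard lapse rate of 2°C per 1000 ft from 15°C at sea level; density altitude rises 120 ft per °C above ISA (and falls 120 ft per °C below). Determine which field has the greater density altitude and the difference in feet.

A: ISA temp = 6.6°C, deviation -5.6°C, DA = 4200 + 120 × (-5.6) = 3528 ft.
B: ISA temp = 1°C, deviation +11°C, DA = 7000 + 120 × 11 = 8320 ft.
B is higher by 8320 − 3528 = 4792 ft.

B by 4792 ft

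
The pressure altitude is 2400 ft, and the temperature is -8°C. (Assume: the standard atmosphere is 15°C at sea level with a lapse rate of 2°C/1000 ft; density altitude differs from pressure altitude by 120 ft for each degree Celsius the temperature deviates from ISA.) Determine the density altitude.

ISA temperature at 2400 ft = 15 − 2 × (2400/1000) = 10.2°C.
ISA deviation = -8 − 10.2 = -18.2°C.
Density altitude = 2400 + 120 × (-18.2) = 2400 + (-2184) = 216 ft.

216 ft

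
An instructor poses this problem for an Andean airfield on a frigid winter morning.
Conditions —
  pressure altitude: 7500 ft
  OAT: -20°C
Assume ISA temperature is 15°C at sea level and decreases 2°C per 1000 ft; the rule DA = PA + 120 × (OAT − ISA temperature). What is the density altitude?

ISA temperature at 7500 ft = 15 − 2 × (7500/1000) = 0°C.
ISA deviation = -20 − 0 = -20°C.
Density altitude = 7500 + 120 × (-20) = 7500 + (-2400) = 5100 ft.

5100 ft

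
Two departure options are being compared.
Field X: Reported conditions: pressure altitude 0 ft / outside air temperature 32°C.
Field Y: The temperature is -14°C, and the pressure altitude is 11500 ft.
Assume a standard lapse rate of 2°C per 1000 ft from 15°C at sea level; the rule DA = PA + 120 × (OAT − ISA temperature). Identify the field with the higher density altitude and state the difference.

Field Y by 8740 ft

Field X: ISA temp = 15°C, deviation +17°C, DA = 0 + 120 × 17 = 2040 ft.
Field Y: ISA temp = -8°C, deviation -6°C, DA = 11500 + 120 × (-6) = 10780 ft.
Field Y is higher by 10780 − 2040 = 8740 ft.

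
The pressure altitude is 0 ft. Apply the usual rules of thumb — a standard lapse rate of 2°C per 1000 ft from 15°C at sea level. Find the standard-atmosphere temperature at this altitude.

ISA temperature = 15 − 2 × (0/1000) = 15 − 0 = 15°C.

15°C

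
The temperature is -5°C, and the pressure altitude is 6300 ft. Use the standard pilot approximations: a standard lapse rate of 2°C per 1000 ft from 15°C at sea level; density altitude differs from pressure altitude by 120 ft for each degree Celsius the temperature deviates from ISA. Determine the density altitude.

5412 ft

ISA temperature at 6300 ft = 15 − 2 × (6300/1000) = 2.4°C.
ISA deviation = -5 − 2.4 = -7.4°C.
Density altitude = 6300 + 120 × (-7.4) = 6300 + (-888) = 5412 ft.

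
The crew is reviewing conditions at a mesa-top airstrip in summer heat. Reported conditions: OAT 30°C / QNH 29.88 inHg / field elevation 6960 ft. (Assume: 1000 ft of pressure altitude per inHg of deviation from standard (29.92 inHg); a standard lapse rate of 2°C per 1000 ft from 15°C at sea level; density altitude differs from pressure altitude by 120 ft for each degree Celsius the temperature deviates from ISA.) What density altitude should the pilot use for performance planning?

10480 ft

Pressure altitude = 6960 + (29.92 − 29.88) × 1000 = 6960 + (+40) = 7000 ft.
ISA temperature at 7000 ft = 15 − 2 × (7000/1000) = 1°C.
ISA deviation = 30 − 1 = +29°C.
Density altitude = 7000 + 120 × (29) = 10480 ft.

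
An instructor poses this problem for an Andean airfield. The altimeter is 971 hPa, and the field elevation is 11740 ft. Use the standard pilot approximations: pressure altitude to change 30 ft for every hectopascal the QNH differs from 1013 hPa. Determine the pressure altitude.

Pressure correction = (1013 − 971) × 30 = +1260 ft.
Pressure altitude = 11740 + (+1260) = 13000 ft.

13000 ft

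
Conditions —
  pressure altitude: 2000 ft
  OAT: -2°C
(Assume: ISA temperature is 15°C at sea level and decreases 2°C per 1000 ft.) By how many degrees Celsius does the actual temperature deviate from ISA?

ISA temperature at 2000 ft = 15 − 2 × (2000/1000) = 11°C.
Deviation = OAT − ISA = -2 − 11 = -13°C.

ISA-13°C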